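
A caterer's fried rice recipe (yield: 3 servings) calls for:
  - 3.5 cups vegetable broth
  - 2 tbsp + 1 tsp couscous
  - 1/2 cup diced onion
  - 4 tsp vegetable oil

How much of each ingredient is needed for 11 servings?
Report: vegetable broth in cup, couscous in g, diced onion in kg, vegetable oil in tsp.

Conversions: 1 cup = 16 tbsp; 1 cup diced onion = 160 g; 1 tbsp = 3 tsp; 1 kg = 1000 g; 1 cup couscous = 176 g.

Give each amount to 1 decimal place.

vegetable broth: 12.8 cup; couscous: 94.1 g; diced onion: 0.3 kg; vegetable oil: 14.7 tsp

Scaling factor: 11/3.
vegetable broth: 3.5 cup × 11/3 ≈ 12.8 cup
couscous: (2 tbsp + 1 tsp = 7/3 tbsp) × 11/3 ÷ 16 tbsp/cup × 176 g/cup ≈ 94.1 g
diced onion: 0.5 cup × 11/3 × 160 g/cup ÷ 1000 g/kg ≈ 0.3 kg
vegetable oil: 4 tsp × 11/3 ≈ 14.7 tsp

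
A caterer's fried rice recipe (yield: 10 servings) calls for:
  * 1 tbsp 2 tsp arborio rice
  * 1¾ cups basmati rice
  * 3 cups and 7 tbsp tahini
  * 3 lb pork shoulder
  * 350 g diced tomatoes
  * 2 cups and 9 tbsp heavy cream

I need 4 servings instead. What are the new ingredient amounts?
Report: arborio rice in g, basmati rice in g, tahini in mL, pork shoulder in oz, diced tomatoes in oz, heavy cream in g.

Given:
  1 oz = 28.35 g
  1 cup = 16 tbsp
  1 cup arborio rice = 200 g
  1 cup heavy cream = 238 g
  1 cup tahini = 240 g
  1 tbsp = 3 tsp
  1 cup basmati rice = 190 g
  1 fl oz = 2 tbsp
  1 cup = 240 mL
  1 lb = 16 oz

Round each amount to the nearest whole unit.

Scaling factor: 4/10 = 2/5 = 0.4.
arborio rice: (1 tbsp + 2 tsp = 5/3 tbsp) × 2/5 ÷ 16 tbsp/cup × 200 g/cup ≈ 8 g
basmati rice: 1.75 cup × 2/5 × 190 g/cup = 133 g
tahini: (3 cup + 7 tbsp = 3.4375 cup) × 2/5 × 240 mL/cup = 330 mL
pork shoulder: 3 lb × 2/5 × 16 oz/lb ≈ 19 oz
diced tomatoes: 350 g × 2/5 ÷ 28.35 g/oz ≈ 5 oz
heavy cream: (2 cup + 9 tbsp = 2.5625 cup) × 2/5 × 238 g/cup ≈ 244 g

arborio rice: 8 g; basmati rice: 133 g; tahini: 330 mL; pork shoulder: 19 oz; diced tomatoes: 5 oz; heavy cream: 244 g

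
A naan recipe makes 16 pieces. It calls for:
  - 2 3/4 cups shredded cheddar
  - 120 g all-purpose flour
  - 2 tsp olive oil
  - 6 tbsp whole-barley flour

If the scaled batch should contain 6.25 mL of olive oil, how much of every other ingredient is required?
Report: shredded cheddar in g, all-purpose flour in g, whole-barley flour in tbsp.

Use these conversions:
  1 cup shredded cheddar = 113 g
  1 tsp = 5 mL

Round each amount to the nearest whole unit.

The original recipe has 10 mL of olive oil, so the scaling factor is 6.25 ÷ 10 = 5/8 = 0.625.
shredded cheddar: 2.75 cup × 5/8 × 113 g/cup ≈ 194 g
all-purpose flour: 120 g × 5/8 = 75 g
whole-barley flour: 6 tbsp × 5/8 ≈ 4 tbsp

shredded cheddar: 194 g; all-purpose flour: 75 g; whole-barley flour: 4 tbsp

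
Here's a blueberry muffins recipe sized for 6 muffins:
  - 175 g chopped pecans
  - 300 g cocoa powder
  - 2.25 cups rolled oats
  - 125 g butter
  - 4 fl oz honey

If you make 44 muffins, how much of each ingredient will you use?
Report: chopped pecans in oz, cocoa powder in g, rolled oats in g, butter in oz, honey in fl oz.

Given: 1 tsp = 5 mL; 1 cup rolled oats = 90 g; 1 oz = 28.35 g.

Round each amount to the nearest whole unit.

Scaling factor: 44/6 = 22/3.
chopped pecans: 175 g × 22/3 ÷ 28.35 g/oz ≈ 45 oz
cocoa powder: 300 g × 22/3 = 2200 g
rolled oats: 2.25 cup × 22/3 × 90 g/cup = 1485 g
butter: 125 g × 22/3 ÷ 28.35 g/oz ≈ 32 oz
honey: 4 fl oz × 22/3 ≈ 29 fl oz

chopped pecans: 45 oz; cocoa powder: 2200 g; rolled oats: 1485 g; butter: 32 oz; honey: 29 fl oz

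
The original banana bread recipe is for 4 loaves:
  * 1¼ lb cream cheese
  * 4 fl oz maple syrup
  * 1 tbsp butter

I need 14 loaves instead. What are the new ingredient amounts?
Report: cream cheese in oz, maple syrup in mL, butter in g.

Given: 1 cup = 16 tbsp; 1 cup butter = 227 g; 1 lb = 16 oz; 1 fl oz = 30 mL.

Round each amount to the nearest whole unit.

cream cheese: 70 oz; maple syrup: 420 mL; butter: 50 g

Scaling factor: 14/4 = 7/2 = 3.5.
cream cheese: 1.25 lb × 7/2 × 16 oz/lb = 70 oz
maple syrup: 4 fl oz × 7/2 × 30 mL/fl oz = 420 mL
butter: 1 tbsp × 7/2 ÷ 16 tbsp/cup × 227 g/cup ≈ 50 g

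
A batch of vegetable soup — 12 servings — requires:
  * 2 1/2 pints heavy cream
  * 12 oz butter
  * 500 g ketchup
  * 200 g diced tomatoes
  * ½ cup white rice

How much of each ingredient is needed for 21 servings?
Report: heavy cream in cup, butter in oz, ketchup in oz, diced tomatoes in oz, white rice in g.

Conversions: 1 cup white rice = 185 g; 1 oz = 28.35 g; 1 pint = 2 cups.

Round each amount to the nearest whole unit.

Scaling factor: 21/12 = 7/4 = 1.75.
heavy cream: 2.5 pint × 7/4 × 2 cup/pint ≈ 9 cup
butter: 12 oz × 7/4 = 21 oz
ketchup: 500 g × 7/4 ÷ 28.35 g/oz ≈ 31 oz
diced tomatoes: 200 g × 7/4 ÷ 28.35 g/oz ≈ 12 oz
white rice: 0.5 cup × 7/4 × 185 g/cup ≈ 162 g

heavy cream: 9 cup; butter: 21 oz; ketchup: 31 oz; diced tomatoes: 12 oz; white rice: 162 g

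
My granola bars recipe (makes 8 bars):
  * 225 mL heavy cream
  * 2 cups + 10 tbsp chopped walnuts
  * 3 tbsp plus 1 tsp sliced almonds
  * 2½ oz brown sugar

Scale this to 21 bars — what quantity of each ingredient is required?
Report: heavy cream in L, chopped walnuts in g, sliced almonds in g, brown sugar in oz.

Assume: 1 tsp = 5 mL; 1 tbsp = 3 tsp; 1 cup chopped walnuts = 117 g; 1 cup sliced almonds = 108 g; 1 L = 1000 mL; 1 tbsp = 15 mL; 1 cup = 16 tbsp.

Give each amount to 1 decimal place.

Scaling factor: 21/8 = 2.625.
heavy cream: 225 mL × 21/8 ÷ 1000 mL/L ≈ 0.6 L
chopped walnuts: (2 cup + 10 tbsp = 2.625 cup) × 21/8 × 117 g/cup ≈ 806.2 g
sliced almonds: (3 tbsp + 1 tsp = 10/3 tbsp) × 21/8 ÷ 16 tbsp/cup × 108 g/cup ≈ 59.1 g
brown sugar: 2.5 oz × 21/8 ≈ 6.6 oz

heavy cream: 0.6 L; chopped walnuts: 806.2 g; sliced almonds: 59.1 g; brown sugar: 6.6 oz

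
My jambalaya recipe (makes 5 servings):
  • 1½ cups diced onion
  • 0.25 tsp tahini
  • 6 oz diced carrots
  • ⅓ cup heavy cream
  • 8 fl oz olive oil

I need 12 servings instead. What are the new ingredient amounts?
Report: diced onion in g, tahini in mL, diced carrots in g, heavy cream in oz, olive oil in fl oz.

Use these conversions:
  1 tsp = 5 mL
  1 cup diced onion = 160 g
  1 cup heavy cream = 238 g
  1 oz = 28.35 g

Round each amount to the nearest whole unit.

Scaling factor: 12/5 = 2.4.
diced onion: 1.5 cup × 12/5 × 160 g/cup = 576 g
tahini: 0.25 tsp × 12/5 × 5 mL/tsp = 3 mL
diced carrots: 6 oz × 12/5 × 28.35 g/oz ≈ 408 g
heavy cream: 1/3 cup × 12/5 × 238 g/cup ÷ 28.35 g/oz ≈ 7 oz
olive oil: 8 fl oz × 12/5 ≈ 19 fl oz

diced onion: 576 g; tahini: 3 mL; diced carrots: 408 g; heavy cream: 7 oz; olive oil: 19 fl oz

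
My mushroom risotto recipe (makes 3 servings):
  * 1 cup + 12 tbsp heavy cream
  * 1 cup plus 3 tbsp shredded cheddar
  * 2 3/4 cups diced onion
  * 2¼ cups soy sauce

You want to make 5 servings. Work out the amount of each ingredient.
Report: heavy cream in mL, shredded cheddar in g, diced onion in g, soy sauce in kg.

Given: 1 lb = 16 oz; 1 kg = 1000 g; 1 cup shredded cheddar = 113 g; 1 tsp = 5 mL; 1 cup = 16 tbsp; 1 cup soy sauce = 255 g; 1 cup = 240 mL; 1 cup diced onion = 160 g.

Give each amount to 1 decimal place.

Scaling factor: 5/3.
heavy cream: (1 cup + 12 tbsp = 1.75 cup) × 5/3 × 240 mL/cup = 700.0 mL
shredded cheddar: (1 cup + 3 tbsp = 1.1875 cup) × 5/3 × 113 g/cup ≈ 223.6 g
diced onion: 2.75 cup × 5/3 × 160 g/cup ≈ 733.3 g
soy sauce: 2.25 cup × 5/3 × 255 g/cup ÷ 1000 g/kg ≈ 1.0 kg

heavy cream: 700.0 mL; shredded cheddar: 223.6 g; diced onion: 733.3 g; soy sauce: 1.0 kg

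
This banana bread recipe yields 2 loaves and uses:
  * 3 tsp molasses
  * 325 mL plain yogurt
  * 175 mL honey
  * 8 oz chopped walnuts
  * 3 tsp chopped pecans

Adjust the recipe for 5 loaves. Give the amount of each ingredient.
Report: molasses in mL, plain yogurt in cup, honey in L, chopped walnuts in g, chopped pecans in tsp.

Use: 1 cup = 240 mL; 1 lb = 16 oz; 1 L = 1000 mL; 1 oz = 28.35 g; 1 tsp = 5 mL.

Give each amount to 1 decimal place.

Scaling factor: 5/2 = 2.5.
molasses: 3 tsp × 5/2 × 5 mL/tsp = 37.5 mL
plain yogurt: 325 mL × 5/2 ÷ 240 mL/cup ≈ 3.4 cup
honey: 175 mL × 5/2 ÷ 1000 mL/L ≈ 0.4 L
chopped walnuts: 8 oz × 5/2 × 28.35 g/oz = 567.0 g
chopped pecans: 3 tsp × 5/2 = 7.5 tsp

molasses: 37.5 mL; plain yogurt: 3.4 cup; honey: 0.4 L; chopped walnuts: 567.0 g; chopped pecans: 7.5 tsp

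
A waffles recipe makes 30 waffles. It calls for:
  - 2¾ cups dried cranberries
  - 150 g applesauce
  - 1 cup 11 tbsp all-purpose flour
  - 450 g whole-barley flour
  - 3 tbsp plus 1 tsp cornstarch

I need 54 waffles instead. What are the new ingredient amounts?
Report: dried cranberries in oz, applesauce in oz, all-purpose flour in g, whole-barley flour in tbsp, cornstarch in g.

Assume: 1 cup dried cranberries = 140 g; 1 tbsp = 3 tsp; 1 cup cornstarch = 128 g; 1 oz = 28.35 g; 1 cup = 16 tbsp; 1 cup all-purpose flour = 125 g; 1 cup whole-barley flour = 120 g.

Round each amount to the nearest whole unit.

dried cranberries: 24 oz; applesauce: 10 oz; all-purpose flour: 380 g; whole-barley flour: 108 tbsp; cornstarch: 48 g

Scaling factor: 54/30 = 9/5 = 1.8.
dried cranberries: 2.75 cup × 9/5 × 140 g/cup ÷ 28.35 g/oz ≈ 24 oz
applesauce: 150 g × 9/5 ÷ 28.35 g/oz ≈ 10 oz
all-purpose flour: (1 cup + 11 tbsp = 1.6875 cup) × 9/5 × 125 g/cup ≈ 380 g
whole-barley flour: 450 g × 9/5 ÷ 120 g/cup × 16 tbsp/cup = 108 tbsp
cornstarch: (3 tbsp + 1 tsp = 10/3 tbsp) × 9/5 ÷ 16 tbsp/cup × 128 g/cup = 48 g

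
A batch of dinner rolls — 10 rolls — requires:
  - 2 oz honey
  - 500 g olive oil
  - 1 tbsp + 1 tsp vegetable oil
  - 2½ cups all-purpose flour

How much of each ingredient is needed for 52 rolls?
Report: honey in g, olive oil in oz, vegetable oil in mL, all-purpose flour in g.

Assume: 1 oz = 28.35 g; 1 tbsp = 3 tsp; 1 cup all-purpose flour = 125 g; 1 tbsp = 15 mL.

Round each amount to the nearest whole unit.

honey: 295 g; olive oil: 92 oz; vegetable oil: 104 mL; all-purpose flour: 1625 g

Scaling factor: 52/10 = 26/5 = 5.2.
honey: 2 oz × 26/5 × 28.35 g/oz ≈ 295 g
olive oil: 500 g × 26/5 ÷ 28.35 g/oz ≈ 92 oz
vegetable oil: (1 tbsp + 1 tsp = 4/3 tbsp) × 26/5 × 15 mL/tbsp = 104 mL
all-purpose flour: 2.5 cup × 26/5 × 125 g/cup = 1625 g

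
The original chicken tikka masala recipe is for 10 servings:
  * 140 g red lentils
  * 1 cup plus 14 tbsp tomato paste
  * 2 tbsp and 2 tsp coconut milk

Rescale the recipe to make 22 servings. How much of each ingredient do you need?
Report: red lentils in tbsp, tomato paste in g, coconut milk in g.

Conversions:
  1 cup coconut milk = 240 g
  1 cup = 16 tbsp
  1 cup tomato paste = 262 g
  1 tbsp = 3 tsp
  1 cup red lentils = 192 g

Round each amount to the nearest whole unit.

red lentils: 26 tbsp; tomato paste: 1081 g; coconut milk: 88 g

Scaling factor: 22/10 = 11/5 = 2.2.
red lentils: 140 g × 11/5 ÷ 192 g/cup × 16 tbsp/cup ≈ 26 tbsp
tomato paste: (1 cup + 14 tbsp = 1.875 cup) × 11/5 × 262 g/cup ≈ 1081 g
coconut milk: (2 tbsp + 2 tsp = 8/3 tbsp) × 11/5 ÷ 16 tbsp/cup × 240 g/cup = 88 g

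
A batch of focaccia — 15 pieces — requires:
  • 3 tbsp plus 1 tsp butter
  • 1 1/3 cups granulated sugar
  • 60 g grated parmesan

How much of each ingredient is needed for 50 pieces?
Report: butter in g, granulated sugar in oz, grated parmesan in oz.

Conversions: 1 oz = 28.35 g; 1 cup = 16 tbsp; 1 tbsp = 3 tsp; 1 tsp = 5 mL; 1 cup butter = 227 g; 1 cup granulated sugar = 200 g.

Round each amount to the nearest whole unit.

butter: 158 g; granulated sugar: 31 oz; grated parmesan: 7 oz

Scaling factor: 50/15 = 10/3.
butter: (3 tbsp + 1 tsp = 10/3 tbsp) × 10/3 ÷ 16 tbsp/cup × 227 g/cup ≈ 158 g
granulated sugar: 4/3 cup × 10/3 × 200 g/cup ÷ 28.35 g/oz ≈ 31 oz
grated parmesan: 60 g × 10/3 ÷ 28.35 g/oz ≈ 7 oz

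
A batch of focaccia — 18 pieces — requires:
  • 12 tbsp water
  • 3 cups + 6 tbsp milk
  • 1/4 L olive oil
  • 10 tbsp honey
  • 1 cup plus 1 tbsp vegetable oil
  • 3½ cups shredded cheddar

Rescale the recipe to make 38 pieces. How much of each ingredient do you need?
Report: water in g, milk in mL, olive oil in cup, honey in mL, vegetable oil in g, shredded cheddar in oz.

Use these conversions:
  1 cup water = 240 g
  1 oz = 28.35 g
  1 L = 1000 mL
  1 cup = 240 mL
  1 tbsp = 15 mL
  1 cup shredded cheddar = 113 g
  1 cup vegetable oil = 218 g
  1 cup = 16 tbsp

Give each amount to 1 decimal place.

Scaling factor: 38/18 = 19/9.
water: 12 tbsp × 19/9 ÷ 16 tbsp/cup × 240 g/cup = 380.0 g
milk: (3 cup + 6 tbsp = 3.375 cup) × 19/9 × 240 mL/cup = 1710.0 mL
olive oil: 0.25 L × 19/9 × 1000 mL/L ÷ 240 mL/cup ≈ 2.2 cup
honey: 10 tbsp × 19/9 × 15 mL/tbsp ≈ 316.7 mL
vegetable oil: (1 cup + 1 tbsp = 1.0625 cup) × 19/9 × 218 g/cup ≈ 489.0 g
shredded cheddar: 3.5 cup × 19/9 × 113 g/cup ÷ 28.35 g/oz ≈ 29.5 oz

water: 380.0 g; milk: 1710.0 mL; olive oil: 2.2 cup; honey: 316.7 mL; vegetable oil: 489.0 g; shredded cheddar: 29.5 oz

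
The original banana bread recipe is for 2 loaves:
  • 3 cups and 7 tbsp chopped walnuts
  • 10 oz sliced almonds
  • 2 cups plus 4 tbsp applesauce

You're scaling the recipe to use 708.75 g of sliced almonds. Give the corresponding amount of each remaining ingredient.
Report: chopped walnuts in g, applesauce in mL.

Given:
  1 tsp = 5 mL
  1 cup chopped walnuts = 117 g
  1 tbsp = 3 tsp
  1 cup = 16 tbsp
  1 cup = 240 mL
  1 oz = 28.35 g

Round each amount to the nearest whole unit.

The original recipe has 283.5 g of sliced almonds, so the scaling factor is 708.75 ÷ 283.5 = 5/2 = 2.5.
chopped walnuts: (3 cup + 7 tbsp = 3.4375 cup) × 5/2 × 117 g/cup ≈ 1005 g
applesauce: (2 cup + 4 tbsp = 2.25 cup) × 5/2 × 240 mL/cup = 1350 mL

chopped walnuts: 1005 g; applesauce: 1350 mL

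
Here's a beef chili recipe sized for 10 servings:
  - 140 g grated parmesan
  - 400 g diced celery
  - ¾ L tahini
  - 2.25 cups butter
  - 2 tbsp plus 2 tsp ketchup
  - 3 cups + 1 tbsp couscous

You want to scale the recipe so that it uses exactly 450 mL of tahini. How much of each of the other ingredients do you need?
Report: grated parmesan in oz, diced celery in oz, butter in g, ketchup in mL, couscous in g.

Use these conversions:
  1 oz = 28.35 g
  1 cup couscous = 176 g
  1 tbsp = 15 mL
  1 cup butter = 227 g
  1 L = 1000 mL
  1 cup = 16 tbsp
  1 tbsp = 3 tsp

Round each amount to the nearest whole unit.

grated parmesan: 3 oz; diced celery: 8 oz; butter: 306 g; ketchup: 24 mL; couscous: 323 g

The original recipe has 750 mL of tahini, so the scaling factor is 450 ÷ 750 = 3/5 = 0.6.
grated parmesan: 140 g × 3/5 ÷ 28.35 g/oz ≈ 3 oz
diced celery: 400 g × 3/5 ÷ 28.35 g/oz ≈ 8 oz
butter: 2.25 cup × 3/5 × 227 g/cup ≈ 306 g
ketchup: (2 tbsp + 2 tsp = 8/3 tbsp) × 3/5 × 15 mL/tbsp = 24 mL
couscous: (3 cup + 1 tbsp = 3.0625 cup) × 3/5 × 176 g/cup ≈ 323 g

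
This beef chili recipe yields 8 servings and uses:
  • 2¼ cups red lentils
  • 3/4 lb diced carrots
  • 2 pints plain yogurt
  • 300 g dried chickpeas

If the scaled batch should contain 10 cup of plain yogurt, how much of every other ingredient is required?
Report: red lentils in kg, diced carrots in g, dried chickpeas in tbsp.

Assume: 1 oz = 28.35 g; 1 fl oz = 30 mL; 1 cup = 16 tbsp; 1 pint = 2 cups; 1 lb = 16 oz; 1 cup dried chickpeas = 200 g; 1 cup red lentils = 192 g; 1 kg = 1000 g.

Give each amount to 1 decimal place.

red lentils: 1.1 kg; diced carrots: 850.5 g; dried chickpeas: 60.0 tbsp

The original recipe has 4 cup of plain yogurt, so the scaling factor is 10 ÷ 4 = 5/2 = 2.5.
red lentils: 2.25 cup × 5/2 × 192 g/cup ÷ 1000 g/kg ≈ 1.1 kg
diced carrots: 0.75 lb × 5/2 × 16 oz/lb × 28.35 g/oz = 850.5 g
dried chickpeas: 300 g × 5/2 ÷ 200 g/cup × 16 tbsp/cup = 60.0 tbsp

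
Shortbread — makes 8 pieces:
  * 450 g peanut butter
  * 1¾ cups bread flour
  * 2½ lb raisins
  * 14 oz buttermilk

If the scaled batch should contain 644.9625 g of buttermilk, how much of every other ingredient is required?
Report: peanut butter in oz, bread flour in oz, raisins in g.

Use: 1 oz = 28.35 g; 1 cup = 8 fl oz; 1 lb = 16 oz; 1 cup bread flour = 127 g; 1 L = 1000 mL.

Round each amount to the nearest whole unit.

The original recipe has 396.9 g of buttermilk, so the scaling factor is 644.9625 ÷ 396.9 = 13/8 = 1.625.
peanut butter: 450 g × 13/8 ÷ 28.35 g/oz ≈ 26 oz
bread flour: 1.75 cup × 13/8 × 127 g/cup ÷ 28.35 g/oz ≈ 13 oz
raisins: 2.5 lb × 13/8 × 16 oz/lb × 28.35 g/oz ≈ 1843 g

peanut butter: 26 oz; bread flour: 13 oz; raisins: 1843 g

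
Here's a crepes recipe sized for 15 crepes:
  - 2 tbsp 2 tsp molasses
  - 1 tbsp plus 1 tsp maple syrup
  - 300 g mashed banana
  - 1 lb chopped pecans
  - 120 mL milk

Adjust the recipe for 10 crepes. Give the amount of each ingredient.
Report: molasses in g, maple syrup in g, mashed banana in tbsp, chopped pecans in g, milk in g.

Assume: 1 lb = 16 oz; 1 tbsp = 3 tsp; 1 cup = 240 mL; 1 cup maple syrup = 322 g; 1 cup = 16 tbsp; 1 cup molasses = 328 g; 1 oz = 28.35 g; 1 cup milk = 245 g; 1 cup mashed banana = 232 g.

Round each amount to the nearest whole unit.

Scaling factor: 10/15 = 2/3.
molasses: (2 tbsp + 2 tsp = 8/3 tbsp) × 2/3 ÷ 16 tbsp/cup × 328 g/cup ≈ 36 g
maple syrup: (1 tbsp + 1 tsp = 4/3 tbsp) × 2/3 ÷ 16 tbsp/cup × 322 g/cup ≈ 18 g
mashed banana: 300 g × 2/3 ÷ 232 g/cup × 16 tbsp/cup ≈ 14 tbsp
chopped pecans: 1 lb × 2/3 × 16 oz/lb × 28.35 g/oz ≈ 302 g
milk: 120 mL × 2/3 ÷ 240 mL/cup × 245 g/cup ≈ 82 g

molasses: 36 g; maple syrup: 18 g; mashed banana: 14 tbsp; chopped pecans: 302 g; milk: 82 g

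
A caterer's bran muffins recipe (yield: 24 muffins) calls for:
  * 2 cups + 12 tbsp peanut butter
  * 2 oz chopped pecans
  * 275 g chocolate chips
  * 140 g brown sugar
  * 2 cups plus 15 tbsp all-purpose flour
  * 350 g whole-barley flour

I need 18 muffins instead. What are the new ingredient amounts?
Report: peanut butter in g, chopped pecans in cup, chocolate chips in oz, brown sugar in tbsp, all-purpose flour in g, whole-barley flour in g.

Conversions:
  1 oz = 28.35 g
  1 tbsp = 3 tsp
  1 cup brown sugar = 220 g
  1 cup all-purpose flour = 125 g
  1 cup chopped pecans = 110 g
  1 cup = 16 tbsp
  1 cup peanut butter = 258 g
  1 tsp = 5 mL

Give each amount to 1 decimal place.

Scaling factor: 18/24 = 3/4 = 0.75.
peanut butter: (2 cup + 12 tbsp = 2.75 cup) × 3/4 × 258 g/cup ≈ 532.1 g
chopped pecans: 2 oz × 3/4 × 28.35 g/oz ÷ 110 g/cup ≈ 0.4 cup
chocolate chips: 275 g × 3/4 ÷ 28.35 g/oz ≈ 7.3 oz
brown sugar: 140 g × 3/4 ÷ 220 g/cup × 16 tbsp/cup ≈ 7.6 tbsp
all-purpose flour: (2 cup + 15 tbsp = 2.9375 cup) × 3/4 × 125 g/cup ≈ 275.4 g
whole-barley flour: 350 g × 3/4 = 262.5 g

peanut butter: 532.1 g; chopped pecans: 0.4 cup; chocolate chips: 7.3 oz; brown sugar: 7.6 tbsp; all-purpose flour: 275.4 g; whole-barley flour: 262.5 g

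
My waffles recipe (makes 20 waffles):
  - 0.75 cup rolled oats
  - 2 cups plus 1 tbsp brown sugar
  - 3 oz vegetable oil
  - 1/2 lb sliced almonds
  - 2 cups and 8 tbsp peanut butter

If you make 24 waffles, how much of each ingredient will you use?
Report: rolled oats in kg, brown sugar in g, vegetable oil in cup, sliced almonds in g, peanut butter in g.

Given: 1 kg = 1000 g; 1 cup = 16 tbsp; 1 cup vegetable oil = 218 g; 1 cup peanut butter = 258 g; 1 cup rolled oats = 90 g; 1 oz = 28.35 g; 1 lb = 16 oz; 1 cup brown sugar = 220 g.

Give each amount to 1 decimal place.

Scaling factor: 24/20 = 6/5 = 1.2.
rolled oats: 0.75 cup × 6/5 × 90 g/cup ÷ 1000 g/kg ≈ 0.1 kg
brown sugar: (2 cup + 1 tbsp = 2.0625 cup) × 6/5 × 220 g/cup = 544.5 g
vegetable oil: 3 oz × 6/5 × 28.35 g/oz ÷ 218 g/cup ≈ 0.5 cup
sliced almonds: 0.5 lb × 6/5 × 16 oz/lb × 28.35 g/oz ≈ 272.2 g
peanut butter: (2 cup + 8 tbsp = 2.5 cup) × 6/5 × 258 g/cup = 774.0 g

rolled oats: 0.1 kg; brown sugar: 544.5 g; vegetable oil: 0.5 cup; sliced almonds: 272.2 g; peanut butter: 774.0 g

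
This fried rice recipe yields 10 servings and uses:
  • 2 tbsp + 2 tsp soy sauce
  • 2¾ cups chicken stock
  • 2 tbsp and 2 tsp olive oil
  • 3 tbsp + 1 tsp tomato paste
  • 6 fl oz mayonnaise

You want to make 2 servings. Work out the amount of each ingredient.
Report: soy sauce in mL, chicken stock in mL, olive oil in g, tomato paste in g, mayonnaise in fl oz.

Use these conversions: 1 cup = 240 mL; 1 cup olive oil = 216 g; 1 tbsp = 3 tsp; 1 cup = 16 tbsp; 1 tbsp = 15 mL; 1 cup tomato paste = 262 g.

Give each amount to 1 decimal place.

soy sauce: 8.0 mL; chicken stock: 132.0 mL; olive oil: 7.2 g; tomato paste: 10.9 g; mayonnaise: 1.2 fl oz

Scaling factor: 2/10 = 1/5 = 0.2.
soy sauce: (2 tbsp + 2 tsp = 8/3 tbsp) × 1/5 × 15 mL/tbsp = 8.0 mL
chicken stock: 2.75 cup × 1/5 × 240 mL/cup = 132.0 mL
olive oil: (2 tbsp + 2 tsp = 8/3 tbsp) × 1/5 ÷ 16 tbsp/cup × 216 g/cup = 7.2 g
tomato paste: (3 tbsp + 1 tsp = 10/3 tbsp) × 1/5 ÷ 16 tbsp/cup × 262 g/cup ≈ 10.9 g
mayonnaise: 6 fl oz × 1/5 = 1.2 fl oz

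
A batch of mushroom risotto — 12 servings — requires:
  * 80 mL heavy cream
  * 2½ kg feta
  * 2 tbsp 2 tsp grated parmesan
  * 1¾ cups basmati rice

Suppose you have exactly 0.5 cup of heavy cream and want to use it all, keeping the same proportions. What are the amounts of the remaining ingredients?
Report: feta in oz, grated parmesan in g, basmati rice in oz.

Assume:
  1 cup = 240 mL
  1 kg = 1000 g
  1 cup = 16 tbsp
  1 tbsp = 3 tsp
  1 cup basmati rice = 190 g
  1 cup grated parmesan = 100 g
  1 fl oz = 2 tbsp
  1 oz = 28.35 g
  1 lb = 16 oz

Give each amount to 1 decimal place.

feta: 132.3 oz; grated parmesan: 25.0 g; basmati rice: 17.6 oz

The original recipe has 1/3 cup of heavy cream, so the scaling factor is 0.5 ÷ 1/3 = 3/2 = 1.5.
feta: 2.5 kg × 3/2 × 1000 g/kg ÷ 28.35 g/oz ≈ 132.3 oz
grated parmesan: (2 tbsp + 2 tsp = 8/3 tbsp) × 3/2 ÷ 16 tbsp/cup × 100 g/cup = 25.0 g
basmati rice: 1.75 cup × 3/2 × 190 g/cup ÷ 28.35 g/oz ≈ 17.6 oz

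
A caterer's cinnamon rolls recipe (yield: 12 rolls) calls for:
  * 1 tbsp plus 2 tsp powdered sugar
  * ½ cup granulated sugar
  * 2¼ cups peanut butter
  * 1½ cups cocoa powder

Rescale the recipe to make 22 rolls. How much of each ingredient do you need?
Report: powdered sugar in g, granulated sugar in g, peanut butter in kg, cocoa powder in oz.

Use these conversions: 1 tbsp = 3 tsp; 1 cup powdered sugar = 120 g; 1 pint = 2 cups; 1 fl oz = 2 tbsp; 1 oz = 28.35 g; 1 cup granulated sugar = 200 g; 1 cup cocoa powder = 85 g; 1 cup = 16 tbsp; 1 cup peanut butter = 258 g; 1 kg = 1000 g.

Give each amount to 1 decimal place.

powdered sugar: 22.9 g; granulated sugar: 183.3 g; peanut butter: 1.1 kg; cocoa powder: 8.2 oz

Scaling factor: 22/12 = 11/6.
powdered sugar: (1 tbsp + 2 tsp = 5/3 tbsp) × 11/6 ÷ 16 tbsp/cup × 120 g/cup ≈ 22.9 g
granulated sugar: 0.5 cup × 11/6 × 200 g/cup ≈ 183.3 g
peanut butter: 2.25 cup × 11/6 × 258 g/cup ÷ 1000 g/kg ≈ 1.1 kg
cocoa powder: 1.5 cup × 11/6 × 85 g/cup ÷ 28.35 g/oz ≈ 8.2 oz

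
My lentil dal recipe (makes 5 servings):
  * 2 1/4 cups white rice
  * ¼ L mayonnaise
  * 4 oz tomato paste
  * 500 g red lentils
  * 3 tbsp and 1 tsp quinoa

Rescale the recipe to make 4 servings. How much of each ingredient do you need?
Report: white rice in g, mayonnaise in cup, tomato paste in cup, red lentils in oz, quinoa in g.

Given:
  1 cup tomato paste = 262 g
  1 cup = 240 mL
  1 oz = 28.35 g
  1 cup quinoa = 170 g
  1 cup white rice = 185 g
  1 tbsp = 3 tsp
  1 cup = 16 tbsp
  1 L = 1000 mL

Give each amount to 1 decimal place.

Scaling factor: 4/5 = 0.8.
white rice: 2.25 cup × 4/5 × 185 g/cup = 333.0 g
mayonnaise: 0.25 L × 4/5 × 1000 mL/L ÷ 240 mL/cup ≈ 0.8 cup
tomato paste: 4 oz × 4/5 × 28.35 g/oz ÷ 262 g/cup ≈ 0.3 cup
red lentils: 500 g × 4/5 ÷ 28.35 g/oz ≈ 14.1 oz
quinoa: (3 tbsp + 1 tsp = 10/3 tbsp) × 4/5 ÷ 16 tbsp/cup × 170 g/cup ≈ 28.3 g

white rice: 333.0 g; mayonnaise: 0.8 cup; tomato paste: 0.3 cup; red lentils: 14.1 oz; quinoa: 28.3 g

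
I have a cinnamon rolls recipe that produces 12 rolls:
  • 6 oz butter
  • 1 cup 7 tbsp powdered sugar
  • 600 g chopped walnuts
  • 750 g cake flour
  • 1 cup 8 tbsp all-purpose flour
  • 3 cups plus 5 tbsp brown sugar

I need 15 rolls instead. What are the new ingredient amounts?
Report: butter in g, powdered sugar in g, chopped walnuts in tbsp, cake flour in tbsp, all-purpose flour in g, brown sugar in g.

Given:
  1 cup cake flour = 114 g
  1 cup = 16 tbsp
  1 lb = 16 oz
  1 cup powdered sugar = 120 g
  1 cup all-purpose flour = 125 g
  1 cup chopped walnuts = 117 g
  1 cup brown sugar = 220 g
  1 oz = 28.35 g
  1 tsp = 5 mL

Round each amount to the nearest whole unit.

Scaling factor: 15/12 = 5/4 = 1.25.
butter: 6 oz × 5/4 × 28.35 g/oz ≈ 213 g
powdered sugar: (1 cup + 7 tbsp = 1.4375 cup) × 5/4 × 120 g/cup ≈ 216 g
chopped walnuts: 600 g × 5/4 ÷ 117 g/cup × 16 tbsp/cup ≈ 103 tbsp
cake flour: 750 g × 5/4 ÷ 114 g/cup × 16 tbsp/cup ≈ 132 tbsp
all-purpose flour: (1 cup + 8 tbsp = 1.5 cup) × 5/4 × 125 g/cup ≈ 234 g
brown sugar: (3 cup + 5 tbsp = 3.3125 cup) × 5/4 × 220 g/cup ≈ 911 g

butter: 213 g; powdered sugar: 216 g; chopped walnuts: 103 tbsp; cake flour: 132 tbsp; all-purpose flour: 234 g; brown sugar: 911 g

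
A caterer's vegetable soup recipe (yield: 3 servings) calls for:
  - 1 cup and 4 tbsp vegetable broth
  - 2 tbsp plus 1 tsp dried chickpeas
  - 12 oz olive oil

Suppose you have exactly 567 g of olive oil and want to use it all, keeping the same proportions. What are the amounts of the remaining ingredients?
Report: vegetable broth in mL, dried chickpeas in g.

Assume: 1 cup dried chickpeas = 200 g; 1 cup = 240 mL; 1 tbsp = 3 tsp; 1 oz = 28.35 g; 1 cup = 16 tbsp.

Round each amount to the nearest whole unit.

vegetable broth: 500 mL; dried chickpeas: 49 g

The original recipe has 340.2 g of olive oil, so the scaling factor is 567 ÷ 340.2 = 5/3.
vegetable broth: (1 cup + 4 tbsp = 1.25 cup) × 5/3 × 240 mL/cup = 500 mL
dried chickpeas: (2 tbsp + 1 tsp = 7/3 tbsp) × 5/3 ÷ 16 tbsp/cup × 200 g/cup ≈ 49 g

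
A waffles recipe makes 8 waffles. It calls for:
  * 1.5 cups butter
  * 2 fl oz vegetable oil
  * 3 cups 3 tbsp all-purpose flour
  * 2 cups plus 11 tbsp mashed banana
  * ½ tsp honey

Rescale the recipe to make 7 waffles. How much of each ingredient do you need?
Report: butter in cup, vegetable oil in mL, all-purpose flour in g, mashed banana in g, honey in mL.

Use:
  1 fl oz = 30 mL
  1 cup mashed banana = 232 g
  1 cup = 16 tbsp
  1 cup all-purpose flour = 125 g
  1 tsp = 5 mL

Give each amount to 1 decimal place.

butter: 1.3 cup; vegetable oil: 52.5 mL; all-purpose flour: 348.6 g; mashed banana: 545.6 g; honey: 2.2 mL

Scaling factor: 7/8 = 0.875.
butter: 1.5 cup × 7/8 ≈ 1.3 cup
vegetable oil: 2 fl oz × 7/8 × 30 mL/fl oz = 52.5 mL
all-purpose flour: (3 cup + 3 tbsp = 3.1875 cup) × 7/8 × 125 g/cup ≈ 348.6 g
mashed banana: (2 cup + 11 tbsp = 2.6875 cup) × 7/8 × 232 g/cup ≈ 545.6 g
honey: 0.5 tsp × 7/8 × 5 mL/tsp ≈ 2.2 mL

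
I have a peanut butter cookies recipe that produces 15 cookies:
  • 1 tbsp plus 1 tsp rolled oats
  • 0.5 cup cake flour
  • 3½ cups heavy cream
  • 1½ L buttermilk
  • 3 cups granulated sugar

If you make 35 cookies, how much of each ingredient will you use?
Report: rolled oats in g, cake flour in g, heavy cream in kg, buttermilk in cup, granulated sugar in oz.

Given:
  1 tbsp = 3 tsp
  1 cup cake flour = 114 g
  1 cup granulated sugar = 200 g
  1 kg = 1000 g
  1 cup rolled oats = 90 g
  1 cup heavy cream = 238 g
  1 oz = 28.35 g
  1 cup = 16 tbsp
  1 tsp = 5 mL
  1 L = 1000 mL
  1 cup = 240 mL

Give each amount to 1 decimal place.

Scaling factor: 35/15 = 7/3.
rolled oats: (1 tbsp + 1 tsp = 4/3 tbsp) × 7/3 ÷ 16 tbsp/cup × 90 g/cup = 17.5 g
cake flour: 0.5 cup × 7/3 × 114 g/cup = 133.0 g
heavy cream: 3.5 cup × 7/3 × 238 g/cup ÷ 1000 g/kg ≈ 1.9 kg
buttermilk: 1.5 L × 7/3 × 1000 mL/L ÷ 240 mL/cup ≈ 14.6 cup
granulated sugar: 3 cup × 7/3 × 200 g/cup ÷ 28.35 g/oz ≈ 49.4 oz

rolled oats: 17.5 g; cake flour: 133.0 g; heavy cream: 1.9 kg; buttermilk: 14.6 cup; granulated sugar: 49.4 oz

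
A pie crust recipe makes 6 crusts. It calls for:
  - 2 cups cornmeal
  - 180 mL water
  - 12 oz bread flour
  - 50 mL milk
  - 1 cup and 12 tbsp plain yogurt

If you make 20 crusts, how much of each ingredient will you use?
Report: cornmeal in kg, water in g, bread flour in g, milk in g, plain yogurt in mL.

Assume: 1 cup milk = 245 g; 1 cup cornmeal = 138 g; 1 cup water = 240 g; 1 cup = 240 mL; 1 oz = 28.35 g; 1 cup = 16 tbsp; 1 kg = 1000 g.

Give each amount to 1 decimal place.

Scaling factor: 20/6 = 10/3.
cornmeal: 2 cup × 10/3 × 138 g/cup ÷ 1000 g/kg ≈ 0.9 kg
water: 180 mL × 10/3 ÷ 240 mL/cup × 240 g/cup = 600.0 g
bread flour: 12 oz × 10/3 × 28.35 g/oz = 1134.0 g
milk: 50 mL × 10/3 ÷ 240 mL/cup × 245 g/cup ≈ 170.1 g
plain yogurt: (1 cup + 12 tbsp = 1.75 cup) × 10/3 × 240 mL/cup = 1400.0 mL

cornmeal: 0.9 kg; water: 600.0 g; bread flour: 1134.0 g; milk: 170.1 g; plain yogurt: 1400.0 mL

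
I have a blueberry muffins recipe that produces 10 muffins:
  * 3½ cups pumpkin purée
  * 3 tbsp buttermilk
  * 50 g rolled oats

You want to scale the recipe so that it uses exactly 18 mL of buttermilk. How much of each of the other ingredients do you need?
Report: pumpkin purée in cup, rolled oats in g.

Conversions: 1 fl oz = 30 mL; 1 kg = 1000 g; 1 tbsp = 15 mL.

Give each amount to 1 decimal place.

The original recipe has 45 mL of buttermilk, so the scaling factor is 18 ÷ 45 = 2/5 = 0.4.
pumpkin purée: 3.5 cup × 2/5 = 1.4 cup
rolled oats: 50 g × 2/5 = 20.0 g

pumpkin purée: 1.4 cup; rolled oats: 20.0 g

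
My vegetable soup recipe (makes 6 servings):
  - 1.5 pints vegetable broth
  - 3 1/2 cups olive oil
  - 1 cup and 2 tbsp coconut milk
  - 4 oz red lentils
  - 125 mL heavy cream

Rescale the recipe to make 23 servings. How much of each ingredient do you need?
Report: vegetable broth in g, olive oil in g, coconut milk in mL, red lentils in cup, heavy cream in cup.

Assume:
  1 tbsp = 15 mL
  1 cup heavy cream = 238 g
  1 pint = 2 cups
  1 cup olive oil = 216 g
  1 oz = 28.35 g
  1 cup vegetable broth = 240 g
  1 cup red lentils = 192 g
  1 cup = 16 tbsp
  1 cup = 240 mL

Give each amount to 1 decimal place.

Scaling factor: 23/6.
vegetable broth: 1.5 pint × 23/6 × 2 cup/pint × 240 g/cup = 2760.0 g
olive oil: 3.5 cup × 23/6 × 216 g/cup = 2898.0 g
coconut milk: (1 cup + 2 tbsp = 1.125 cup) × 23/6 × 240 mL/cup = 1035.0 mL
red lentils: 4 oz × 23/6 × 28.35 g/oz ÷ 192 g/cup ≈ 2.3 cup
heavy cream: 125 mL × 23/6 ÷ 240 mL/cup ≈ 2.0 cup

vegetable broth: 2760.0 g; olive oil: 2898.0 g; coconut milk: 1035.0 mL; red lentils: 2.3 cup; heavy cream: 2.0 cup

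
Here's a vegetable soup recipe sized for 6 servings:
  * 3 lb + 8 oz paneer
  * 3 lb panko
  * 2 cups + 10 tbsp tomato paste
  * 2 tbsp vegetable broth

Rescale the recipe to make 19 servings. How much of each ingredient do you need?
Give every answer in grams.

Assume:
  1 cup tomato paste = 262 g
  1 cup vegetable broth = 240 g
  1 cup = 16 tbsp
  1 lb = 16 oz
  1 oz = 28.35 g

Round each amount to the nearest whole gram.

Scaling factor: 19/6.
paneer: (3 lb + 8 oz = 3.5 lb) × 19/6 × 16 oz/lb × 28.35 g/oz ≈ 5027 g
panko: 3 lb × 19/6 × 16 oz/lb × 28.35 g/oz ≈ 4309 g
tomato paste: (2 cup + 10 tbsp = 2.625 cup) × 19/6 × 262 g/cup ≈ 2178 g
vegetable broth: 2 tbsp × 19/6 ÷ 16 tbsp/cup × 240 g/cup = 95 g

paneer: 5027 g; panko: 4309 g; tomato paste: 2178 g; vegetable broth: 95 g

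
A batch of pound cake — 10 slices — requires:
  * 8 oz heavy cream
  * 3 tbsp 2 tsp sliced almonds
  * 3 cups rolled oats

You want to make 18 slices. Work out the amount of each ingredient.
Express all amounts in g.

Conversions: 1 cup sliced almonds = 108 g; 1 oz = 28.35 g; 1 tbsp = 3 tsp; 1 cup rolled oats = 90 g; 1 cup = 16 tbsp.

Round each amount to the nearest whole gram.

heavy cream: 408 g; sliced almonds: 45 g; rolled oats: 486 g

Scaling factor: 18/10 = 9/5 = 1.8.
heavy cream: 8 oz × 9/5 × 28.35 g/oz ≈ 408 g
sliced almonds: (3 tbsp + 2 tsp = 11/3 tbsp) × 9/5 ÷ 16 tbsp/cup × 108 g/cup ≈ 45 g
rolled oats: 3 cup × 9/5 × 90 g/cup = 486 g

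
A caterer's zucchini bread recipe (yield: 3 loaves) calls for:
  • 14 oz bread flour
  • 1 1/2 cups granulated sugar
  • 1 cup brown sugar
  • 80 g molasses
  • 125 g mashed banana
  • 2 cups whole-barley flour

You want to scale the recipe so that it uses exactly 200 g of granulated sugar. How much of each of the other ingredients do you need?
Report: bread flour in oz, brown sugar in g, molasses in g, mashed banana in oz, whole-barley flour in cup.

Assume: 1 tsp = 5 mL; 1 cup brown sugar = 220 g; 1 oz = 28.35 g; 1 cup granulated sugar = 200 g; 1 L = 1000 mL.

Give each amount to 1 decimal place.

bread flour: 9.3 oz; brown sugar: 146.7 g; molasses: 53.3 g; mashed banana: 2.9 oz; whole-barley flour: 1.3 cup

The original recipe has 300 g of granulated sugar, so the scaling factor is 200 ÷ 300 = 2/3.
bread flour: 14 oz × 2/3 ≈ 9.3 oz
brown sugar: 1 cup × 2/3 × 220 g/cup ≈ 146.7 g
molasses: 80 g × 2/3 ≈ 53.3 g
mashed banana: 125 g × 2/3 ÷ 28.35 g/oz ≈ 2.9 oz
whole-barley flour: 2 cup × 2/3 ≈ 1.3 cup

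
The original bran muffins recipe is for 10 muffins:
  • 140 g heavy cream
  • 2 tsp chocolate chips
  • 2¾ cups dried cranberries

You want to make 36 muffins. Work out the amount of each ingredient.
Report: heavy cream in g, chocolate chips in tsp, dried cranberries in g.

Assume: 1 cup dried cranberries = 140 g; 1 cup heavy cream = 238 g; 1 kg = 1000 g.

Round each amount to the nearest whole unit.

heavy cream: 504 g; chocolate chips: 7 tsp; dried cranberries: 1386 g

Scaling factor: 36/10 = 18/5 = 3.6.
heavy cream: 140 g × 18/5 = 504 g
chocolate chips: 2 tsp × 18/5 ≈ 7 tsp
dried cranberries: 2.75 cup × 18/5 × 140 g/cup = 1386 g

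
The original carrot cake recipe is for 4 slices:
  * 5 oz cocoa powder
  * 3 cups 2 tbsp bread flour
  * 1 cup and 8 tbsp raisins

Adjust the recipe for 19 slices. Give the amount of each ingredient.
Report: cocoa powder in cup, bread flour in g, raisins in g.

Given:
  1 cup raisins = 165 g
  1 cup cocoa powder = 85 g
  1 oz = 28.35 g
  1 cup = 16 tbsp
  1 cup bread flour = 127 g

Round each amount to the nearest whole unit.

Scaling factor: 19/4 = 4.75.
cocoa powder: 5 oz × 19/4 × 28.35 g/oz ÷ 85 g/cup ≈ 8 cup
bread flour: (3 cup + 2 tbsp = 3.125 cup) × 19/4 × 127 g/cup ≈ 1885 g
raisins: (1 cup + 8 tbsp = 1.5 cup) × 19/4 × 165 g/cup ≈ 1176 g

cocoa powder: 8 cup; bread flour: 1885 g; raisins: 1176 g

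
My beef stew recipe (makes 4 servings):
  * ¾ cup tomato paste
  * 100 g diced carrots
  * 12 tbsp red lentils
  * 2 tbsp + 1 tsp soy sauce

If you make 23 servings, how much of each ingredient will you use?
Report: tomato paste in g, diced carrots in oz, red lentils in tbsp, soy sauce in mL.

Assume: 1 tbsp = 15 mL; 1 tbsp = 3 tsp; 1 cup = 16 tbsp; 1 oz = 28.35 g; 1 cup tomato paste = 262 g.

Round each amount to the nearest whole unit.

tomato paste: 1130 g; diced carrots: 20 oz; red lentils: 69 tbsp; soy sauce: 201 mL

Scaling factor: 23/4 = 5.75.
tomato paste: 0.75 cup × 23/4 × 262 g/cup ≈ 1130 g
diced carrots: 100 g × 23/4 ÷ 28.35 g/oz ≈ 20 oz
red lentils: 12 tbsp × 23/4 = 69 tbsp
soy sauce: (2 tbsp + 1 tsp = 7/3 tbsp) × 23/4 × 15 mL/tbsp ≈ 201 mL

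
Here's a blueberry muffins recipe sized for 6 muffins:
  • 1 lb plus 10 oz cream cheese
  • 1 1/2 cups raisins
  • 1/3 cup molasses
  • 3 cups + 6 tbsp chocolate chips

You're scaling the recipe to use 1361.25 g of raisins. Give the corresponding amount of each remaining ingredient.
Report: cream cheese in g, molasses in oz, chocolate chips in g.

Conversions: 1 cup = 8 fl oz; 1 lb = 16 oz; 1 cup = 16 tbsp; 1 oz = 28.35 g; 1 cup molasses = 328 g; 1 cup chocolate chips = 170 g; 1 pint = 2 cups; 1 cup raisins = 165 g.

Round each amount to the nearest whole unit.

cream cheese: 4054 g; molasses: 21 oz; chocolate chips: 3156 g

The original recipe has 247.5 g of raisins, so the scaling factor is 1361.25 ÷ 247.5 = 11/2 = 5.5.
cream cheese: (1 lb + 10 oz = 1.625 lb) × 11/2 × 16 oz/lb × 28.35 g/oz ≈ 4054 g
molasses: 1/3 cup × 11/2 × 328 g/cup ÷ 28.35 g/oz ≈ 21 oz
chocolate chips: (3 cup + 6 tbsp = 3.375 cup) × 11/2 × 170 g/cup ≈ 3156 g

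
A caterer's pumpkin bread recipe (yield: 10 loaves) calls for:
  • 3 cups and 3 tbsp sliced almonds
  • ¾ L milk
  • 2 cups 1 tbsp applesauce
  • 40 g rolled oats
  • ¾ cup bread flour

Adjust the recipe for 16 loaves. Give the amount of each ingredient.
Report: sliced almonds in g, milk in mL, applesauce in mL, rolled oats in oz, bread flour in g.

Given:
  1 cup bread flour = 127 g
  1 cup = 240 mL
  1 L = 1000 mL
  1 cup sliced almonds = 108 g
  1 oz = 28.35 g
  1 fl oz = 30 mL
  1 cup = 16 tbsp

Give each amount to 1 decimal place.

Scaling factor: 16/10 = 8/5 = 1.6.
sliced almonds: (3 cup + 3 tbsp = 3.1875 cup) × 8/5 × 108 g/cup = 550.8 g
milk: 0.75 L × 8/5 × 1000 mL/L = 1200.0 mL
applesauce: (2 cup + 1 tbsp = 2.0625 cup) × 8/5 × 240 mL/cup = 792.0 mL
rolled oats: 40 g × 8/5 ÷ 28.35 g/oz ≈ 2.3 oz
bread flour: 0.75 cup × 8/5 × 127 g/cup = 152.4 g

sliced almonds: 550.8 g; milk: 1200.0 mL; applesauce: 792.0 mL; rolled oats: 2.3 oz; bread flour: 152.4 g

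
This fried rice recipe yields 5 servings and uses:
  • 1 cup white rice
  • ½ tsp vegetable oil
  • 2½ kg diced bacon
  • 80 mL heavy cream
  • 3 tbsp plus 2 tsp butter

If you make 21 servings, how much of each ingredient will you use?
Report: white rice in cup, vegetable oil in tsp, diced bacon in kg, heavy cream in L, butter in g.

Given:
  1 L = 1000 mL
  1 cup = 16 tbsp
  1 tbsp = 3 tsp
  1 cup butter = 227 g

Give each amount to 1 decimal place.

white rice: 4.2 cup; vegetable oil: 2.1 tsp; diced bacon: 10.5 kg; heavy cream: 0.3 L; butter: 218.5 g

Scaling factor: 21/5 = 4.2.
white rice: 1 cup × 21/5 = 4.2 cup
vegetable oil: 0.5 tsp × 21/5 = 2.1 tsp
diced bacon: 2.5 kg × 21/5 = 10.5 kg
heavy cream: 80 mL × 21/5 ÷ 1000 mL/L ≈ 0.3 L
butter: (3 tbsp + 2 tsp = 11/3 tbsp) × 21/5 ÷ 16 tbsp/cup × 227 g/cup ≈ 218.5 g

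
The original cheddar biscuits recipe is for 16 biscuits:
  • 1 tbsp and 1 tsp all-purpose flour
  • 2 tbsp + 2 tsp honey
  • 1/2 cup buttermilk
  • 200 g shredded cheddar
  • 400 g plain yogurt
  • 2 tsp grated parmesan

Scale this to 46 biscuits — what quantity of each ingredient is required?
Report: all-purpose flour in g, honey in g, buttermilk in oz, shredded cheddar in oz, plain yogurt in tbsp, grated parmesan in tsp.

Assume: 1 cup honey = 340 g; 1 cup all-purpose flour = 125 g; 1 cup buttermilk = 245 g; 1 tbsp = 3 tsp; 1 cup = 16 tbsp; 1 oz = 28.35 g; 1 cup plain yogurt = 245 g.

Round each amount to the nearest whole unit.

Scaling factor: 46/16 = 23/8 = 2.875.
all-purpose flour: (1 tbsp + 1 tsp = 4/3 tbsp) × 23/8 ÷ 16 tbsp/cup × 125 g/cup ≈ 30 g
honey: (2 tbsp + 2 tsp = 8/3 tbsp) × 23/8 ÷ 16 tbsp/cup × 340 g/cup ≈ 163 g
buttermilk: 0.5 cup × 23/8 × 245 g/cup ÷ 28.35 g/oz ≈ 12 oz
shredded cheddar: 200 g × 23/8 ÷ 28.35 g/oz ≈ 20 oz
plain yogurt: 400 g × 23/8 ÷ 245 g/cup × 16 tbsp/cup ≈ 75 tbsp
grated parmesan: 2 tsp × 23/8 ≈ 6 tsp

all-purpose flour: 30 g; honey: 163 g; buttermilk: 12 oz; shredded cheddar: 20 oz; plain yogurt: 75 tbsp; grated parmesan: 6 tsp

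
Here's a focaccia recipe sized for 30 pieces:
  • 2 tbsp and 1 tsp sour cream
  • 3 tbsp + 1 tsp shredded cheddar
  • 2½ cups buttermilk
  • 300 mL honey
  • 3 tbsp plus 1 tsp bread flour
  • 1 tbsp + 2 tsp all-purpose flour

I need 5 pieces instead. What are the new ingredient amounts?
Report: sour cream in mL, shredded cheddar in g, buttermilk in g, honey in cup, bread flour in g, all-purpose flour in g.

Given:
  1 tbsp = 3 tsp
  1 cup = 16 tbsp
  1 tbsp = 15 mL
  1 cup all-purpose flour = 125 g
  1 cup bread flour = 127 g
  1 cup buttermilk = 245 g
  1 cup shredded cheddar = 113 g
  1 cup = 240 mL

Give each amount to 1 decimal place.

sour cream: 5.8 mL; shredded cheddar: 3.9 g; buttermilk: 102.1 g; honey: 0.2 cup; bread flour: 4.4 g; all-purpose flour: 2.2 g

Scaling factor: 5/30 = 1/6.
sour cream: (2 tbsp + 1 tsp = 7/3 tbsp) × 1/6 × 15 mL/tbsp ≈ 5.8 mL
shredded cheddar: (3 tbsp + 1 tsp = 10/3 tbsp) × 1/6 ÷ 16 tbsp/cup × 113 g/cup ≈ 3.9 g
buttermilk: 2.5 cup × 1/6 × 245 g/cup ≈ 102.1 g
honey: 300 mL × 1/6 ÷ 240 mL/cup ≈ 0.2 cup
bread flour: (3 tbsp + 1 tsp = 10/3 tbsp) × 1/6 ÷ 16 tbsp/cup × 127 g/cup ≈ 4.4 g
all-purpose flour: (1 tbsp + 2 tsp = 5/3 tbsp) × 1/6 ÷ 16 tbsp/cup × 125 g/cup ≈ 2.2 g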